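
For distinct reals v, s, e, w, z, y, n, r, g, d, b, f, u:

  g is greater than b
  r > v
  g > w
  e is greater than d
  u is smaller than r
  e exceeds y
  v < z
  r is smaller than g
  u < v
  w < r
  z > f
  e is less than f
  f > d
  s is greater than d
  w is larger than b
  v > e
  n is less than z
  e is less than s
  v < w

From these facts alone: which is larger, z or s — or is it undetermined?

Following every chain through s: below s we get d, y, e.
z is not reached, and no chain runs the other way from z to s.
So the given relations leave the order of s and z undetermined.

undetermined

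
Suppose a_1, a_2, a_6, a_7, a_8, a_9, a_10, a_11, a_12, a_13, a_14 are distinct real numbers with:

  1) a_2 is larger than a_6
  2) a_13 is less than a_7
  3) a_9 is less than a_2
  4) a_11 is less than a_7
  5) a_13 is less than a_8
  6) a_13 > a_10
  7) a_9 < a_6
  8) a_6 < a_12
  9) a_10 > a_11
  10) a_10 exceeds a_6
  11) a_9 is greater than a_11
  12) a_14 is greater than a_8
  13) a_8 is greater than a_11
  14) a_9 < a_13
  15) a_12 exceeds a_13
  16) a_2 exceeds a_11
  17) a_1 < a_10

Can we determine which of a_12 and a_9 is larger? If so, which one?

a_12

The relevant relations are a_9 < a_6; a_6 < a_10; a_10 < a_13; a_13 < a_12.
Together: a_9 < a_6 < a_10 < a_13 < a_12.
So a_12 is larger.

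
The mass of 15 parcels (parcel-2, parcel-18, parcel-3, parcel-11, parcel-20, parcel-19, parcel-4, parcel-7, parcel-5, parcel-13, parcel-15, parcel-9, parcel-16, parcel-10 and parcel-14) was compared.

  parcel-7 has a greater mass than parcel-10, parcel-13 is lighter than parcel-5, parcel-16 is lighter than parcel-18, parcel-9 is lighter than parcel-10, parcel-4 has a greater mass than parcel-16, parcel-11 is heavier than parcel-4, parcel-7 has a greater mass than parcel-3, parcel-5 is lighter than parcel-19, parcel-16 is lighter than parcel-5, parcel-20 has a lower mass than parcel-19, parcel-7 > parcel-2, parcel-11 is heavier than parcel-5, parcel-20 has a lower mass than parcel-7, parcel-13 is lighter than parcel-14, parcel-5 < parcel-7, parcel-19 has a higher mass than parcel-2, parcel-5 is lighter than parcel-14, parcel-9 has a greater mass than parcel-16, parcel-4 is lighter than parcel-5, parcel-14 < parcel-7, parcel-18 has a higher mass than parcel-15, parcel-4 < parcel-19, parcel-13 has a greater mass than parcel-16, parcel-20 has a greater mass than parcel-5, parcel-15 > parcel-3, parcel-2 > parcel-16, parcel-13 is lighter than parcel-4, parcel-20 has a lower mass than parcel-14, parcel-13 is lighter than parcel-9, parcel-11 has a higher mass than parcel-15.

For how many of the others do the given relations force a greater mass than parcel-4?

From parcel-4 the given relations immediately reach parcel-5, parcel-11, parcel-19.
From those, parcel-20, parcel-14, parcel-7 — 6 in total.
Nothing else is reachable above parcel-4; 6 in all.

6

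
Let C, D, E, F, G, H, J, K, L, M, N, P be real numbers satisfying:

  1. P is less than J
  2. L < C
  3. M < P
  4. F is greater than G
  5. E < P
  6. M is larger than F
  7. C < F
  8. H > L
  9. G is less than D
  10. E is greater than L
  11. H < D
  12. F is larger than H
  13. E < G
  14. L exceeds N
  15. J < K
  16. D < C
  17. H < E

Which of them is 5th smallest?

The consecutive relations fix a unique order: N < L < H < E < G < D < C < F < M < P < J < K.
The 5th smallest is G.

G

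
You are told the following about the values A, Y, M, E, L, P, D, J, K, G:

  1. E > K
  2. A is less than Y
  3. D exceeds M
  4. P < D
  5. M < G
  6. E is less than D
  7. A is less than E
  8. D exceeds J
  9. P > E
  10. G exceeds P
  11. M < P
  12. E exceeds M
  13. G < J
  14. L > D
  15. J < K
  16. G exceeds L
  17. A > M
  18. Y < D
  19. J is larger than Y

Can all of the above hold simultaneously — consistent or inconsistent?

We have G < J stated directly, yet also J < K < E < P < D < L < G by chaining the others — so J < G. Contradiction.

inconsistent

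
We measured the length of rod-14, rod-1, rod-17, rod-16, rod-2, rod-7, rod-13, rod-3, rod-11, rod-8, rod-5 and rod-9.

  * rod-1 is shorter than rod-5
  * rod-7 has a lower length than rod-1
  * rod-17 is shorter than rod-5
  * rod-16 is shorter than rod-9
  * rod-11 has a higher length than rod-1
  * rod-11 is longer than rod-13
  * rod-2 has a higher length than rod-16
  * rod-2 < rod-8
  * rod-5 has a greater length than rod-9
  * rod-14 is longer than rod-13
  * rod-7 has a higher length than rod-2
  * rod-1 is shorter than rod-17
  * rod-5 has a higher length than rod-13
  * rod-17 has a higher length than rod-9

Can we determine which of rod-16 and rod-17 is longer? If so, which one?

rod-17

Link the given pairs in sequence: rod-16 < rod-2; rod-2 < rod-7; rod-7 < rod-1; rod-1 < rod-17.
Together: rod-16 < rod-2 < rod-7 < rod-1 < rod-17.
So rod-17 is longer.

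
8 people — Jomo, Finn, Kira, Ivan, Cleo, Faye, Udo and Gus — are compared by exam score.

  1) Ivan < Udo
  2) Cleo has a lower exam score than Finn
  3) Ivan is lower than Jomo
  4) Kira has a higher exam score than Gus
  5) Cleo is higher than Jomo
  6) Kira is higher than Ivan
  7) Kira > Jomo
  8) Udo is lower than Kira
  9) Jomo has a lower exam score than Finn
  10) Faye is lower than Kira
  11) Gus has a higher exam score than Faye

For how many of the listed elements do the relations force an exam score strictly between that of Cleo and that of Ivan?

The relations place Ivan below Cleo. An element lies strictly between them when it is forced above Ivan and also forced below Cleo.
Above Ivan: {Udo, Jomo, Finn, Kira}. Below Cleo: {Jomo}.
Intersection: {Jomo} — 1.

1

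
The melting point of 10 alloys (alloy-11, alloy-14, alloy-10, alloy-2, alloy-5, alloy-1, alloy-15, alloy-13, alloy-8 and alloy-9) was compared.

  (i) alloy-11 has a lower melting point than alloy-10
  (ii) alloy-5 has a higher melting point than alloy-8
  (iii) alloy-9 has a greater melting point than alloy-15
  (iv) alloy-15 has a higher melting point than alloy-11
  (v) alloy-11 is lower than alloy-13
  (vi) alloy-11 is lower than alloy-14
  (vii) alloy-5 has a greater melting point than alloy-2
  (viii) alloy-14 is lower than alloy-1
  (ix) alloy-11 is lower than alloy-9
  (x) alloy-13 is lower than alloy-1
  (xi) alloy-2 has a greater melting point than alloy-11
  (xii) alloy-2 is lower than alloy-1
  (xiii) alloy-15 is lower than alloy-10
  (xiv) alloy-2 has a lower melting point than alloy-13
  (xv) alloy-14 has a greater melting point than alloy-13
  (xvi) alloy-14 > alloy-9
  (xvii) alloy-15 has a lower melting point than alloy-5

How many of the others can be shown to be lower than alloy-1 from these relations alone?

From alloy-1 the given relations immediately reach alloy-2, alloy-13, alloy-14.
From those, alloy-11, alloy-9 — 5 in total.
From those, alloy-15 — 6 in total.
No other element is forced below alloy-1 by the given relations, so the count is 6.

6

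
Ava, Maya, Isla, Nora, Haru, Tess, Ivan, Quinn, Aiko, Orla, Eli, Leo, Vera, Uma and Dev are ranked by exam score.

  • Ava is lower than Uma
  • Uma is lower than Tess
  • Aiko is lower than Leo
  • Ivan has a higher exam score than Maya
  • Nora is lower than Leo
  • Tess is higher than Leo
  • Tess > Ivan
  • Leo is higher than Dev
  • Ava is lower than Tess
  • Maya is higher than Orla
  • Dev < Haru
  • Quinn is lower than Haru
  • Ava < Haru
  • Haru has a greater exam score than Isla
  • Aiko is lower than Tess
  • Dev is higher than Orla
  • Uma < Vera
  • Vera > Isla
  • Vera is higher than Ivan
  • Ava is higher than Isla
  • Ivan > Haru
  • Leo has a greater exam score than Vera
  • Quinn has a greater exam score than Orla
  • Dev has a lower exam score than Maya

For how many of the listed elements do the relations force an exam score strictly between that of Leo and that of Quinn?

3

The relations place Quinn below Leo. An element lies strictly between them when it is forced above Quinn and also forced below Leo.
Above Quinn: {Haru, Ivan, Vera, Tess}. Below Leo: {Orla, Dev, Isla, Nora, Ava, Uma, Maya, Haru, Ivan, Vera, Aiko}.
Intersection: {Haru, Ivan, Vera} — 3.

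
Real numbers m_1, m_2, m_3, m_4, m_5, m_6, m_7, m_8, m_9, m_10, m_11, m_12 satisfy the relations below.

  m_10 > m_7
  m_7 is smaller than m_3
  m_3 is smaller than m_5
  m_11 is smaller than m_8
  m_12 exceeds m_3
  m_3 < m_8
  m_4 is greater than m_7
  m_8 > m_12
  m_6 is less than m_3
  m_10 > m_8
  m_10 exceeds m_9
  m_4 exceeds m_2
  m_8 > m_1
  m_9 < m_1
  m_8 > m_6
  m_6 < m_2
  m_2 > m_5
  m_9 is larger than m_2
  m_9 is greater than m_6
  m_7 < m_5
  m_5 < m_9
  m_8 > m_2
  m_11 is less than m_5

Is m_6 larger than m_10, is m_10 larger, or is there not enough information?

m_6 < m_3 and m_3 < m_5 give m_6 < m_5.
Then m_5 < m_2 extends the chain to m_2.
With m_2 < m_9: m_6 < m_3 < m_5 < m_2 < m_9.
Then m_9 < m_1 extends the chain to m_1.
Then m_1 < m_8 extends the chain to m_8.
Then m_8 < m_10 extends the chain to m_10.
So m_10 is larger.

m_10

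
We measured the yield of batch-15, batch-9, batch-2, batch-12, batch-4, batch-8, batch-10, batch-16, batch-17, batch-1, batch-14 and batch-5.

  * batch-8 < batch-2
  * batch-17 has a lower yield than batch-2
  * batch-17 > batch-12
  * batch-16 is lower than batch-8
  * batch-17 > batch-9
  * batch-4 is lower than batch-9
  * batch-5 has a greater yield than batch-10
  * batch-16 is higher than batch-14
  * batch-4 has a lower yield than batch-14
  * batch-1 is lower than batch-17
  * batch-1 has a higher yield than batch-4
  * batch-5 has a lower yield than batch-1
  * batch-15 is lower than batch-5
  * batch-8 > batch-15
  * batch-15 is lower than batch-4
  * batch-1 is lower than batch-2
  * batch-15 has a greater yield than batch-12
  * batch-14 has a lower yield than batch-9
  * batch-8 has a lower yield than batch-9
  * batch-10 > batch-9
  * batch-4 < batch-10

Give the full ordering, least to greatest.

batch-12 < batch-15 < batch-4 < batch-14 < batch-16 < batch-8 < batch-9 < batch-10 < batch-5 < batch-1 < batch-17 < batch-2

The consecutive links are each given: batch-12 < batch-15; batch-15 < batch-4; batch-4 < batch-14; batch-14 < batch-16; batch-16 < batch-8; batch-8 < batch-9; batch-9 < batch-10; batch-10 < batch-5; batch-5 < batch-1; batch-1 < batch-17; batch-17 < batch-2.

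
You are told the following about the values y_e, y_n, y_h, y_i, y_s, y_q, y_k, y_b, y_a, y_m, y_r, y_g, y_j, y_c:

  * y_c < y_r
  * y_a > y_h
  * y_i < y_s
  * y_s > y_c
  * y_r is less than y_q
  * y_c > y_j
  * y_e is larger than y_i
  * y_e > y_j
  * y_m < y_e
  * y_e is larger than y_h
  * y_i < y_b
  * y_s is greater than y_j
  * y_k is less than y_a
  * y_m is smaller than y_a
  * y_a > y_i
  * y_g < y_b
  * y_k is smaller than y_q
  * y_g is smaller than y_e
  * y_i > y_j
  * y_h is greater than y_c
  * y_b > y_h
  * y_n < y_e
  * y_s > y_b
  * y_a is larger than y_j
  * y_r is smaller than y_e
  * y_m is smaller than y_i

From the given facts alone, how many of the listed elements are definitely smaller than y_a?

6

The elements the relations force below y_a are y_m, y_j, y_k, y_i, y_c, y_h — no chain reaches any other.
That is 6.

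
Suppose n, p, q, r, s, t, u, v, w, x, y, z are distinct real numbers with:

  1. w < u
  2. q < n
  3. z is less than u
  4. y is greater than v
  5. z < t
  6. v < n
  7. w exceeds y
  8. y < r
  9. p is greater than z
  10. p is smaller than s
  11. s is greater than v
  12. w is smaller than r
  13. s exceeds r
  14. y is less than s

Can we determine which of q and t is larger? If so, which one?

undetermined

Following every chain through q: above q we get n.
t is not reached, and no chain runs the other way from t to q.
So the given relations leave the order of q and t undetermined.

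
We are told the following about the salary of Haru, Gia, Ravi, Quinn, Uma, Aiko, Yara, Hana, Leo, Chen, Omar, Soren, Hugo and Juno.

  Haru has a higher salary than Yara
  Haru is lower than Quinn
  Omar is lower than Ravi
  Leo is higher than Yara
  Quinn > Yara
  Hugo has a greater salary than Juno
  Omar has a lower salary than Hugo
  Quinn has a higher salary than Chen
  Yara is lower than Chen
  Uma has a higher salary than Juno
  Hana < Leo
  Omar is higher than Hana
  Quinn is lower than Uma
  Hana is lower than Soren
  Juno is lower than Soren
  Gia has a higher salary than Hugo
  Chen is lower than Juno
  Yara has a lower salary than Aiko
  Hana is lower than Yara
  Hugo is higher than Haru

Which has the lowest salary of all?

Yara is not least since Hana < Yara; Haru is not least since Yara < Haru; Omar is not least since Hana < Omar; Chen is not least since Yara < Chen; Quinn is not least since Haru < Quinn; Juno is not least since Chen < Juno; Uma is not least since Quinn < Uma; Soren is not least since Hana < Soren; Leo is not least since Yara < Leo; Hugo is not least since Omar < Hugo; Ravi is not least since Omar < Ravi; Gia is not least since Hugo < Gia; Aiko is not least since Yara < Aiko.
Only Hana has nothing below it, so Hana is the lowest salary.

Hana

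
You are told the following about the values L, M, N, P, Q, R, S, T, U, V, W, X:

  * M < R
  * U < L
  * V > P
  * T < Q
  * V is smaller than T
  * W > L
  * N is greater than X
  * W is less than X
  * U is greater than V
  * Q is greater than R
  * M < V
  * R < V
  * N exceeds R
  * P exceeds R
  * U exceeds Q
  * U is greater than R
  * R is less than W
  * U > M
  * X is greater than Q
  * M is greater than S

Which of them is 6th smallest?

T

The consecutive relations fix a unique order: S < M < R < P < V < T < Q < U < L < W < X < N.
The 6th smallest is T.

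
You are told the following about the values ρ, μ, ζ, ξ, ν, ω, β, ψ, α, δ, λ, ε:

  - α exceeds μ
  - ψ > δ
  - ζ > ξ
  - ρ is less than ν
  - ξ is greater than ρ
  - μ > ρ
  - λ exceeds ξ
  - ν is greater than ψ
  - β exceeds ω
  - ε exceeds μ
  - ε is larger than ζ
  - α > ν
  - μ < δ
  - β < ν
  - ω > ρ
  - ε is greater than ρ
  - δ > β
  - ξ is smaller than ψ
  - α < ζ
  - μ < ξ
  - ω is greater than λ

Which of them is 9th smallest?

Piecing the relations together gives one ordering: ρ < μ < ξ < λ < ω < β < δ < ψ < ν < α < ζ < ε.
Counting 9 from the smallest end gives ν.

ν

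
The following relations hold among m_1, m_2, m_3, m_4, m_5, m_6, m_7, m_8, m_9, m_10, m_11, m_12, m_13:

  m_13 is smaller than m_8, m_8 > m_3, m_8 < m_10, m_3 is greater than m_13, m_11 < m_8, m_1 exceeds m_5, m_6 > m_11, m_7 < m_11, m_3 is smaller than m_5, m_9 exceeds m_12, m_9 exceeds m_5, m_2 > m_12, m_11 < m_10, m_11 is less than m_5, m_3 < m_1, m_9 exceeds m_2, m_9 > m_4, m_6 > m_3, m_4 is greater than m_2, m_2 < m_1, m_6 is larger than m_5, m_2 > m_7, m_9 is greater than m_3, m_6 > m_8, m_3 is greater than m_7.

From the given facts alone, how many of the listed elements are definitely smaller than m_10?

5

From m_10 the given relations immediately reach m_11, m_8.
From those, m_13, m_7, m_3 — 5 in total.
No other element is forced below m_10 by the given relations, so the count is 5.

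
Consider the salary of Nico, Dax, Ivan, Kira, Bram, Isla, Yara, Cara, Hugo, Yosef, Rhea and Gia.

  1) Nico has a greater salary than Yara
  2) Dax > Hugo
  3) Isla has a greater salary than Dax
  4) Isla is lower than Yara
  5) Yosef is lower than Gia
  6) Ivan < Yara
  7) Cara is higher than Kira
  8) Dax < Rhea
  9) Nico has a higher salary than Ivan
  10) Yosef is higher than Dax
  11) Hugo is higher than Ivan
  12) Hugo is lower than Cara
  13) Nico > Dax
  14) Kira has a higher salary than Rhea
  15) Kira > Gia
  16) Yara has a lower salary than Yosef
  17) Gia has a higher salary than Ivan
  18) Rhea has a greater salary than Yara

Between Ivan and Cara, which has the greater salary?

Cara

Chaining the given relations: Ivan < Hugo < Dax < Isla < Yara < Yosef < Gia < Kira < Cara.
So Ivan < Cara; Cara is the higher of the two.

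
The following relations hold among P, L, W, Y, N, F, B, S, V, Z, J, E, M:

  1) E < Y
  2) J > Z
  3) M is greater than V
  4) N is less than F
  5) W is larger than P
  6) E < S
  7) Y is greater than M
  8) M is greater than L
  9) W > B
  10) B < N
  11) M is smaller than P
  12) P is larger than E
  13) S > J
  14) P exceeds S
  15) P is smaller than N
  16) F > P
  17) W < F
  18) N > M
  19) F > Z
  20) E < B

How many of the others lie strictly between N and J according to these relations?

2

Chaining upward from J reaches: S, P, W, F.
Chaining downward from N reaches: Z, L, E, V, B, M, S, P.
Strictly between J and N are those in both lists: S, P — 2 elements.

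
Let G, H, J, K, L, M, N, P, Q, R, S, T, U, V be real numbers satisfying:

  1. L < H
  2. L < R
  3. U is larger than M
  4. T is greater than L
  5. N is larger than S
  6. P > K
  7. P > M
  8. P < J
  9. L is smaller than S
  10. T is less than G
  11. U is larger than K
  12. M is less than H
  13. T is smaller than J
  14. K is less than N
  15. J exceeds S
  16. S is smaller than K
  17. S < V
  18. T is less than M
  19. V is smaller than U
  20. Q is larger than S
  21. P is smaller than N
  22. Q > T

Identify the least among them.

S is not least since L < S; T is not least since L < T; K is not least since S < K; M is not least since T < M; Q is not least since T < Q; P is not least since M < P; R is not least since L < R; G is not least since T < G; V is not least since S < V; N is not least since K < N; J is not least since T < J; H is not least since M < H; U is not least since K < U.
Only L has nothing below it, so L is the least.

L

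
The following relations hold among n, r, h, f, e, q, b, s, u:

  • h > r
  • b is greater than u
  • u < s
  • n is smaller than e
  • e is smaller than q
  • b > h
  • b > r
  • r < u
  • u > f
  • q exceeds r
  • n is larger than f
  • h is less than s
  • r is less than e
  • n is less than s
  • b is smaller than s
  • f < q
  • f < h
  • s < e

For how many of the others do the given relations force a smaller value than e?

Directly below e: r, n, s.
One step further: f, u, h, b (7 so far).
No other element is forced below e by the given relations, so the count is 7.

7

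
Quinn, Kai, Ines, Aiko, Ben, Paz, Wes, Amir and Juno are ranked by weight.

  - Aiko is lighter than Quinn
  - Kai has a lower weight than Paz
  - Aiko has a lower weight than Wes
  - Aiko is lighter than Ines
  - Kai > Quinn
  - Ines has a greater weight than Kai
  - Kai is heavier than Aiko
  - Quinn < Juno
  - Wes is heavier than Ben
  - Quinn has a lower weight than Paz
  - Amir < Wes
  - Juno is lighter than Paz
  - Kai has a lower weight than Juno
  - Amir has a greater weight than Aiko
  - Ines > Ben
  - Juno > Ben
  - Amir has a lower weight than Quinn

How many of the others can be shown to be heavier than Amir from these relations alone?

From Amir the given relations immediately reach Quinn, Wes.
From those, Kai, Juno, Paz — 5 in total.
From those, Ines — 6 in total.
No other element is forced above Amir by the given relations, so the count is 6.

6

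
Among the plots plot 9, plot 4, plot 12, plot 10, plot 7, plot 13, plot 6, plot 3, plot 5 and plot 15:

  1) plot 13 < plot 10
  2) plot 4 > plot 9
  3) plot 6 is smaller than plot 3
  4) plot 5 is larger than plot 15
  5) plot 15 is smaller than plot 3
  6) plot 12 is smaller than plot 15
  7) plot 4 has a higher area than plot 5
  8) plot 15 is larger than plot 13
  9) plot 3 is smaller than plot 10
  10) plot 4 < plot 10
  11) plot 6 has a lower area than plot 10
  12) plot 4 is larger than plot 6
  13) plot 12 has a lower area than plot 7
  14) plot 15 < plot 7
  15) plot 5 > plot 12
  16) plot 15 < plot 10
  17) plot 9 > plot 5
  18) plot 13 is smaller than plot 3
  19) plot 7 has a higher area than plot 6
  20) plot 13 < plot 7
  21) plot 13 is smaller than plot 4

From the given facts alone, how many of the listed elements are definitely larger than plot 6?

From plot 6 the given relations immediately reach plot 3, plot 4, plot 10, plot 7.
No other element is forced above plot 6 by the given relations, so the count is 4.

4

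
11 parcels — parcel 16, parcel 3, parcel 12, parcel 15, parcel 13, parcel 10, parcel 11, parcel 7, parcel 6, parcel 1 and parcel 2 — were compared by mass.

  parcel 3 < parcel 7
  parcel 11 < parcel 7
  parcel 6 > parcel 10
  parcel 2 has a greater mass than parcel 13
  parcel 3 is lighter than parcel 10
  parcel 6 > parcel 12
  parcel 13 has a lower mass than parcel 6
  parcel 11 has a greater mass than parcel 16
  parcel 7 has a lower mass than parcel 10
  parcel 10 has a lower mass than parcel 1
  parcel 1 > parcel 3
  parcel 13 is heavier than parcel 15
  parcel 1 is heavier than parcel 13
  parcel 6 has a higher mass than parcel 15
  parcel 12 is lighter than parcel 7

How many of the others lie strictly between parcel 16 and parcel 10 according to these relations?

2

The relations place parcel 16 below parcel 10. An element lies strictly between them when it is forced above parcel 16 and also forced below parcel 10.
Above parcel 16: {parcel 11, parcel 7, parcel 1, parcel 6}. Below parcel 10: {parcel 12, parcel 3, parcel 11, parcel 7}.
Intersection: {parcel 11, parcel 7} — 2.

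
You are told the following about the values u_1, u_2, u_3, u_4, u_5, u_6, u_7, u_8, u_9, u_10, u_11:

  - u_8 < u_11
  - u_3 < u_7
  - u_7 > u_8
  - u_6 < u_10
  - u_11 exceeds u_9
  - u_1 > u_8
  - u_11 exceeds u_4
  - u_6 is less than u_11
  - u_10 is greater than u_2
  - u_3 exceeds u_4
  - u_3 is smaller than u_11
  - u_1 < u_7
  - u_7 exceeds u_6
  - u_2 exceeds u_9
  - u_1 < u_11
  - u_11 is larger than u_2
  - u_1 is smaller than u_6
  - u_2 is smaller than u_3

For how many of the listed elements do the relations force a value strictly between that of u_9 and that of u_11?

Chaining upward from u_9 reaches: u_2, u_10, u_3, u_7.
Chaining downward from u_11 reaches: u_8, u_1, u_2, u_6, u_4, u_3.
Strictly between u_9 and u_11 are those in both lists: u_2, u_3 — 2 elements.

2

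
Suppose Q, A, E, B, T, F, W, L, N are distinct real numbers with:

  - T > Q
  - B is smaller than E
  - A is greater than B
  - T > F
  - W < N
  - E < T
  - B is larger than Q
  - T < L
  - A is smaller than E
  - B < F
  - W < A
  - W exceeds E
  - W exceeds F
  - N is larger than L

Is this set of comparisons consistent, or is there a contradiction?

Chaining the given relations yields W < A < E, so W < E. But one relation states E < W. These cannot both hold.

inconsistent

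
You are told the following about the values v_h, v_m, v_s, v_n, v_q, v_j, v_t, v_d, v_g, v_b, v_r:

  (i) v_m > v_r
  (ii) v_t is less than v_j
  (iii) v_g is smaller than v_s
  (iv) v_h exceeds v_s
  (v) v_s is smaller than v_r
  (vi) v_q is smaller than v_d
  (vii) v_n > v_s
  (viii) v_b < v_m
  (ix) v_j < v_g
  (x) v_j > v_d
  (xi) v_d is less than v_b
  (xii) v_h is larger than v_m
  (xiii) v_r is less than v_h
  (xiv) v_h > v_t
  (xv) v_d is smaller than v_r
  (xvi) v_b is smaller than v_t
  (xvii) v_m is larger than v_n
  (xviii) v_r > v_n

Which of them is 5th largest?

v_s

The consecutive relations fix a unique order: v_q < v_d < v_b < v_t < v_j < v_g < v_s < v_n < v_r < v_m < v_h.
Counting 5 from the largest end gives v_s.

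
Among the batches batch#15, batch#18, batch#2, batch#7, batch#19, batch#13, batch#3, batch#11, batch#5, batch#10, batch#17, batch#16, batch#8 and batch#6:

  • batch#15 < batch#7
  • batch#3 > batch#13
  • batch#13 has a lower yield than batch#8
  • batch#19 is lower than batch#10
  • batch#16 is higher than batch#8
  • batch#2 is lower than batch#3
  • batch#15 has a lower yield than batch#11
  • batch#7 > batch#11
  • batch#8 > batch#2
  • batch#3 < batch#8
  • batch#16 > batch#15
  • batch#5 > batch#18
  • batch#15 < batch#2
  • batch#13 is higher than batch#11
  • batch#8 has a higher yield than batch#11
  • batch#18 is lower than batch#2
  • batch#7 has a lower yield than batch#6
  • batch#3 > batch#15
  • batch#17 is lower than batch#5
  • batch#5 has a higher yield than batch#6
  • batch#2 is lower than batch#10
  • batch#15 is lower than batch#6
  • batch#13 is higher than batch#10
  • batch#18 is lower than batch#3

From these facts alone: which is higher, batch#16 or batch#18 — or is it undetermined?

batch#16

batch#18 < batch#2 and batch#2 < batch#10 give batch#18 < batch#10.
With batch#10 < batch#13: batch#18 < batch#2 < batch#10 < batch#13.
With batch#13 < batch#3: batch#18 < batch#2 < batch#10 < batch#13 < batch#3.
With batch#3 < batch#8: batch#18 < batch#2 < batch#10 < batch#13 < batch#3 < batch#8.
Then batch#8 < batch#16 extends the chain to batch#16.
So batch#16 is higher.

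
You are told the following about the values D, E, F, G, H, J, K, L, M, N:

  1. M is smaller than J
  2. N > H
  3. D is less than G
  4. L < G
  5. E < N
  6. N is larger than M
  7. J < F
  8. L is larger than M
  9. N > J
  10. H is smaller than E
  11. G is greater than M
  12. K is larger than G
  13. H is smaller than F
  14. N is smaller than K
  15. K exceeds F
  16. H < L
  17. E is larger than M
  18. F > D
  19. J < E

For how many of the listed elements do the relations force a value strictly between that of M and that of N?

Chaining upward from M reaches: J, E, L, G, F, K.
Chaining downward from N reaches: H, J, E.
Strictly between M and N are those in both lists: J, E — 2 elements.

2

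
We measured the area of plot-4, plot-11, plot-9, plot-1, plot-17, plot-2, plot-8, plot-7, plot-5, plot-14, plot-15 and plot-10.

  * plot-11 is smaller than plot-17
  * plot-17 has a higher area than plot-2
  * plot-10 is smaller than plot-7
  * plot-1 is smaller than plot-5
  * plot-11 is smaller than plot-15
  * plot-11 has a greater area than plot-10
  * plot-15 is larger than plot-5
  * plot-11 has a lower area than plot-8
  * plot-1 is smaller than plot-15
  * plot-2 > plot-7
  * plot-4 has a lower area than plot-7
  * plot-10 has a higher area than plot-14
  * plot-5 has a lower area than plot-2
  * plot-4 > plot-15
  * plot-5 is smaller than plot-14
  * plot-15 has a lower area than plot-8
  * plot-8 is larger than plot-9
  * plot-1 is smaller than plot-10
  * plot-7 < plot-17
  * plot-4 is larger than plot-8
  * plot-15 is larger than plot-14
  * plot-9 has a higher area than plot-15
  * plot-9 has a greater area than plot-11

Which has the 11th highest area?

plot-5

Piecing the relations together gives one ordering: plot-1 < plot-5 < plot-14 < plot-10 < plot-11 < plot-15 < plot-9 < plot-8 < plot-4 < plot-7 < plot-2 < plot-17.
The 11th largest is plot-5.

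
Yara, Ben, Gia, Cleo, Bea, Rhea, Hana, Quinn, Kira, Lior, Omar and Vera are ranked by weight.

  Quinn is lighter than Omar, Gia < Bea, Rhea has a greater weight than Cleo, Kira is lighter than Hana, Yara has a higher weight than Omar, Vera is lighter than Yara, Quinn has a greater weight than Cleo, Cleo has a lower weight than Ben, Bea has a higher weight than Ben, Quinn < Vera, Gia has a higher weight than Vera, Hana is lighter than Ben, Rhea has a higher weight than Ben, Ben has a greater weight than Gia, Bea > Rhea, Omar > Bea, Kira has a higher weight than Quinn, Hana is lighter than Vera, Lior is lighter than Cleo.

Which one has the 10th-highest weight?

Piecing the relations together gives one ordering: Lior < Cleo < Quinn < Kira < Hana < Vera < Gia < Ben < Rhea < Bea < Omar < Yara.
The 10th largest is Quinn.

Quinn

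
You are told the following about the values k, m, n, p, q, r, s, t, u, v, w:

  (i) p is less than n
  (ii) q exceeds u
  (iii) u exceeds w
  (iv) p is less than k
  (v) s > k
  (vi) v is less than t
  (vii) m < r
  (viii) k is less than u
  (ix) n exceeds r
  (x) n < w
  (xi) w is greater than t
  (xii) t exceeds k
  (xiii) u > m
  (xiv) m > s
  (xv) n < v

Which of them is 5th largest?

Chaining the given pairs: p < k < s < m < r < n < v < t < w < u < q.
The 5th largest is v.

v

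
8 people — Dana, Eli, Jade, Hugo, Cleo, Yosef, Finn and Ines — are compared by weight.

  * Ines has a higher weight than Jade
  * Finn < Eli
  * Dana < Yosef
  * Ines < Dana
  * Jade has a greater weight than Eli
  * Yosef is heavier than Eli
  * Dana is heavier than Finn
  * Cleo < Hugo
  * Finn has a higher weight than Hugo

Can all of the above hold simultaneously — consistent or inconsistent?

consistent

The single ordering Cleo < Hugo < Finn < Eli < Jade < Ines < Dana < Yosef satisfies every listed relation, so no contradiction arises.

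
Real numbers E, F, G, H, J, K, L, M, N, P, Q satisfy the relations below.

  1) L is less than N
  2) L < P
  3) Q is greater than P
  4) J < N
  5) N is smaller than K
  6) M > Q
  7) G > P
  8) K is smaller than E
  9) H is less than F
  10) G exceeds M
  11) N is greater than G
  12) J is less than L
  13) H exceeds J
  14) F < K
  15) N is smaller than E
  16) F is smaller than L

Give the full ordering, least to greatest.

The consecutive links are each given: J < H; H < F; F < L; L < P; P < Q; Q < M; M < G; G < N; N < K; K < E.

J < H < F < L < P < Q < M < G < N < K < E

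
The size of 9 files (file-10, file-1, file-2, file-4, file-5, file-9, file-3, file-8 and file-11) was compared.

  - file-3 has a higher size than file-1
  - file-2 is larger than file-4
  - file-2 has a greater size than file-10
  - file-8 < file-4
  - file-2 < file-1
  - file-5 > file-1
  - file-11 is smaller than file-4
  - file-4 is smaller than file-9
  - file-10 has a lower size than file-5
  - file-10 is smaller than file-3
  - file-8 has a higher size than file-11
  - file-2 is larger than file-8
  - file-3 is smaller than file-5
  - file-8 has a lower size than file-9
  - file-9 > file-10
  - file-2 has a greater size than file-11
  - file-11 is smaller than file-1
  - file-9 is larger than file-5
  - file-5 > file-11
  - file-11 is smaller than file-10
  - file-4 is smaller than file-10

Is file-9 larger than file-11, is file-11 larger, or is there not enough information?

file-11 < file-8 and file-8 < file-4 give file-11 < file-4.
With file-4 < file-10: file-11 < file-8 < file-4 < file-10.
Then file-10 < file-2 extends the chain to file-2.
With file-2 < file-1: file-11 < file-8 < file-4 < file-10 < file-2 < file-1.
With file-1 < file-3: file-11 < file-8 < file-4 < file-10 < file-2 < file-1 < file-3.
With file-3 < file-5: file-11 < file-8 < file-4 < file-10 < file-2 < file-1 < file-3 < file-5.
Then file-5 < file-9 extends the chain to file-9.
So file-9 is larger.

file-9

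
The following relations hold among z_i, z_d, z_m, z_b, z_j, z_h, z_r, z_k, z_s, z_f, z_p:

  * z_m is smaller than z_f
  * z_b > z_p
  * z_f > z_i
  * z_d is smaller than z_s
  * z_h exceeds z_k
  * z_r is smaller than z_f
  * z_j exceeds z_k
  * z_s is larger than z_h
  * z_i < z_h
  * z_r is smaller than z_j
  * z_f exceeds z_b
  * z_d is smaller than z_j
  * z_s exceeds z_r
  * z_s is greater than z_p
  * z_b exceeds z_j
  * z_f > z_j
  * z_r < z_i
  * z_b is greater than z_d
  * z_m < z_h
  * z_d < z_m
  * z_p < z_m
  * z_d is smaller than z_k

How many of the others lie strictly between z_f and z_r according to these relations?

Chaining upward from z_r reaches: z_i, z_j, z_h, z_b, z_s.
Chaining downward from z_f reaches: z_i, z_d, z_p, z_k, z_j, z_m, z_b.
Strictly between z_r and z_f are those in both lists: z_i, z_j, z_b — 3 elements.

3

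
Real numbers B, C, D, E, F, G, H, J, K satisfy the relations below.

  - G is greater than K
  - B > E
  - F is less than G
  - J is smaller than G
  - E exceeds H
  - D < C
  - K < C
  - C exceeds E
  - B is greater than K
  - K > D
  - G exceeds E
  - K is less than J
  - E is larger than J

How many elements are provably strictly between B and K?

The relations place K below B. An element lies strictly between them when it is forced above K and also forced below B.
Above K: {J, E, G, C}. Below B: {D, H, J, E}.
Intersection: {J, E} — 2.

2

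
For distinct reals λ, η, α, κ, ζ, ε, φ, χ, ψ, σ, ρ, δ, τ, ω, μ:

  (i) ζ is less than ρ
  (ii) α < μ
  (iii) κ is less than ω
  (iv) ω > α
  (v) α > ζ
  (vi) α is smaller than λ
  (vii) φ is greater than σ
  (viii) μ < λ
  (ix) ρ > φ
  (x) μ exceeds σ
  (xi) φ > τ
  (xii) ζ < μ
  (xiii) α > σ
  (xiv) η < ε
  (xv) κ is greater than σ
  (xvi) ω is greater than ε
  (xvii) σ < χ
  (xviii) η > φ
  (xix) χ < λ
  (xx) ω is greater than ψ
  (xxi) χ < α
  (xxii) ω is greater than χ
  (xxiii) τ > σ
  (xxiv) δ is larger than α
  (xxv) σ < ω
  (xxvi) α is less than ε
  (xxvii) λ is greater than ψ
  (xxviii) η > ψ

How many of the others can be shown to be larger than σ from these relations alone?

The elements the relations force above σ are χ, α, μ, λ, κ, τ, φ, η, ε, δ, ρ, ω — no chain reaches any other.
That is 12.

12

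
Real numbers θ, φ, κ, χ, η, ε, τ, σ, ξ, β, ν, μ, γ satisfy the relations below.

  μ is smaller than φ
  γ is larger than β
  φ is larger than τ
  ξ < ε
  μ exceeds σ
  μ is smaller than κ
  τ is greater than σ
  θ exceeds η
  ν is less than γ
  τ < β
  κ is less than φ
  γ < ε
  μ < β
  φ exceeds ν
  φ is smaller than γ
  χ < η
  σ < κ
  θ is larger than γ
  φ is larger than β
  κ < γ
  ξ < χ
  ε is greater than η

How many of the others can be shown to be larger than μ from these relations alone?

The elements the relations force above μ are κ, β, φ, γ, θ, ε — no chain reaches any other.
That is 6.

6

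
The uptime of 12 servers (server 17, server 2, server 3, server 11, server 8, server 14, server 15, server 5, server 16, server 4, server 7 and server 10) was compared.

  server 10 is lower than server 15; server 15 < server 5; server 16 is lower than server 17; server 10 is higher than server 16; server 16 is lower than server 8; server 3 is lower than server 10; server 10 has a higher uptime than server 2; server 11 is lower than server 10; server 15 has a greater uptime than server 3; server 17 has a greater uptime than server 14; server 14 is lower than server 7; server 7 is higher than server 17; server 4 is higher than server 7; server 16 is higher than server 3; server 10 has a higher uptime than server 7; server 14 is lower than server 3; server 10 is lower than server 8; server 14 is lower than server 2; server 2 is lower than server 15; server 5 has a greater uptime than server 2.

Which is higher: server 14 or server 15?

server 14 < server 3 and server 3 < server 16 give server 14 < server 16.
Then server 16 < server 17 extends the chain to server 17.
Then server 17 < server 7 extends the chain to server 7.
With server 7 < server 10: server 14 < server 3 < server 16 < server 17 < server 7 < server 10.
Then server 10 < server 15 extends the chain to server 15.
So server 14 < server 15; server 15 is the higher of the two.

server 15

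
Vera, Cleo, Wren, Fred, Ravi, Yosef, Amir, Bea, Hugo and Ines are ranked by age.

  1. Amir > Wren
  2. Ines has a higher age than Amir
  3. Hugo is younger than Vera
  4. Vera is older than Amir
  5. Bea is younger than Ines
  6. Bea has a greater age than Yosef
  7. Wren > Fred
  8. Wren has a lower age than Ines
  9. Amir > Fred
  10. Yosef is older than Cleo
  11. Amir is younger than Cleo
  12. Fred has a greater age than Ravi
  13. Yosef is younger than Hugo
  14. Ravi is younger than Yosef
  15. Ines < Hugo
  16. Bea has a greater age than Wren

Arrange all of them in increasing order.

The consecutive links are each given: Ravi < Fred; Fred < Wren; Wren < Amir; Amir < Cleo; Cleo < Yosef; Yosef < Bea; Bea < Ines; Ines < Hugo; Hugo < Vera.

Ravi < Fred < Wren < Amir < Cleo < Yosef < Bea < Ines < Hugo < Vera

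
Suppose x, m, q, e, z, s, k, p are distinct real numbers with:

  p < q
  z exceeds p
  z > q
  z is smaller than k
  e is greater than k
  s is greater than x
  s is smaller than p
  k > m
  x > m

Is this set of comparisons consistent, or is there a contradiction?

consistent

Every relation is compatible with m < x < s < p < q < z < k < e; the set is consistent.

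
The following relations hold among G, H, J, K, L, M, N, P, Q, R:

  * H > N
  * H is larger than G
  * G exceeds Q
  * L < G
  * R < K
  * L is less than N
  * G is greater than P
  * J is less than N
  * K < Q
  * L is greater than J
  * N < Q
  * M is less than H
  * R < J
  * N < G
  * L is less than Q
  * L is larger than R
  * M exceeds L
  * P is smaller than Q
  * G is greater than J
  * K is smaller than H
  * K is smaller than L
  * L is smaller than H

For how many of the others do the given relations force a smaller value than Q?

6

From Q the given relations immediately reach P, K, L, N.
From those, R, J — 6 in total.
No other element is forced below Q by the given relations, so the count is 6.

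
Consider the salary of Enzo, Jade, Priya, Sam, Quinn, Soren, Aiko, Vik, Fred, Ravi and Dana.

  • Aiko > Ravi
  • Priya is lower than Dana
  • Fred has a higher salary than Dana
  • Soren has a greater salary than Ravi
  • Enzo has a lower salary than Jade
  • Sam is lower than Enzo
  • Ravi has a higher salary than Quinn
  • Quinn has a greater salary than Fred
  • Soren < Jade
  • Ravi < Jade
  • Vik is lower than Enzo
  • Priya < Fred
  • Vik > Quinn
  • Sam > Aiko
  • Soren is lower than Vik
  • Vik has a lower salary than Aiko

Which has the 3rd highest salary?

Sam

Chaining the given pairs: Priya < Dana < Fred < Quinn < Ravi < Soren < Vik < Aiko < Sam < Enzo < Jade.
The 3rd largest is Sam.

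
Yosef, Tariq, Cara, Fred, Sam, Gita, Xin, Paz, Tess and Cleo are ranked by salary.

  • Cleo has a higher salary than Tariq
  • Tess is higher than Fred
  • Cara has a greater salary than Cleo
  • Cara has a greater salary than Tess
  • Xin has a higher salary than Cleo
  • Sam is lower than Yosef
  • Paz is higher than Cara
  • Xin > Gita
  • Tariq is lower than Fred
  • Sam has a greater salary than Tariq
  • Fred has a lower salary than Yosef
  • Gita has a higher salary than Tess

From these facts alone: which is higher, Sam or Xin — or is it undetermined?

undetermined

Following every chain through Sam: above Sam we get Yosef; below Sam we get Tariq.
Xin is not reached, and no chain runs the other way from Xin to Sam.
So the given relations leave the order of Sam and Xin undetermined.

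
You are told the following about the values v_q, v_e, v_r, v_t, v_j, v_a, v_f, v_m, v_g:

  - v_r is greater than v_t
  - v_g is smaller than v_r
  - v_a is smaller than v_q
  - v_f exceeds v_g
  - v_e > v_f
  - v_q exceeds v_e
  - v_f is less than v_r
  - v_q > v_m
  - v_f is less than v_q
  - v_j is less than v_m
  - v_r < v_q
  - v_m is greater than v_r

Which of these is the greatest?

v_g is not greatest since v_g < v_f; v_f is not greatest since v_f < v_e; v_e is not greatest since v_e < v_q; v_t is not greatest since v_t < v_r; v_a is not greatest since v_a < v_q; v_j is not greatest since v_j < v_m; v_r is not greatest since v_r < v_q; v_m is not greatest since v_m < v_q.
Only v_q has nothing above it, so v_q is the greatest.

v_q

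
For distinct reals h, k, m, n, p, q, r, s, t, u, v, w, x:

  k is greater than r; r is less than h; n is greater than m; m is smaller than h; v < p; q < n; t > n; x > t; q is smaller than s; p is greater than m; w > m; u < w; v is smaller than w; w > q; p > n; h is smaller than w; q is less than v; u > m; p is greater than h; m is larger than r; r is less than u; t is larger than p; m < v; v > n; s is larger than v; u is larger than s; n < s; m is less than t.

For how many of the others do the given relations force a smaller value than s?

5

Directly below s: q, n, v.
One step further: m (4 so far).
One step further: r (5 so far).
Nothing else is reachable below s; 5 in all.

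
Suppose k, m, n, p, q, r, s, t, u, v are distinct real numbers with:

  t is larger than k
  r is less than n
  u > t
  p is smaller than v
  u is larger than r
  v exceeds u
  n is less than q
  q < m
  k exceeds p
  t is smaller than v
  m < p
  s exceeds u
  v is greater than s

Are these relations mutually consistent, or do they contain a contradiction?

consistent

The single ordering r < n < q < m < p < k < t < u < s < v satisfies every listed relation, so no contradiction arises.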